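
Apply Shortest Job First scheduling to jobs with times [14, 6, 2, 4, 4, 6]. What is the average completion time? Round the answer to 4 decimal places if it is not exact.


SJF order (ascending): [2, 4, 4, 6, 6, 14]
Completion times:
  Job 1: burst=2, C=2
  Job 2: burst=4, C=6
  Job 3: burst=4, C=10
  Job 4: burst=6, C=16
  Job 5: burst=6, C=22
  Job 6: burst=14, C=36
Average completion = 92/6 = 15.3333

15.3333


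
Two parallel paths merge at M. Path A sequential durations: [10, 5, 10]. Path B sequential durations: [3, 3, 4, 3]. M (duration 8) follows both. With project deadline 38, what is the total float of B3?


Forward pass: ES(B3) = sum of predecessors on chain B = 6
EF = ES + duration = 6 + 4 = 10
Backward pass: LF(M) = deadline = 38; LS(M) = 38 - 8 = 30
LF(B3) = LS(M) - sum(successors on chain B) = 30 - 3 = 27
LS = LF - duration = 27 - 4 = 23
Total float = LS - ES = 23 - 6 = 17

17


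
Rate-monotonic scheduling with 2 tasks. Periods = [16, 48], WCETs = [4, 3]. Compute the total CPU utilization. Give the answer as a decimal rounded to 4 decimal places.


Compute individual utilizations (exact fractions):
  Task 1: C/T = 4/16 = 1/4 (approx. 0.25)
  Task 2: C/T = 3/48 = 1/16 (approx. 0.0625)
Total utilization U = 1/4 + 1/16 = 5/16
Rounded to 4 decimal places: U = 0.3125
RM (Liu & Layland) bound for 2 tasks = 0.828427; compare with U = 5/16 (approx. 0.312500)
U <= bound, so schedulable by RM sufficient condition.

0.3125


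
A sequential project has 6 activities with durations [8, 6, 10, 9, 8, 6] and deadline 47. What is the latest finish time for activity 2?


LF(activity 2) = deadline - sum of successor durations
Successors: activities 3 through 6 with durations [10, 9, 8, 6]
Sum of successor durations = 33
LF = 47 - 33 = 14

14


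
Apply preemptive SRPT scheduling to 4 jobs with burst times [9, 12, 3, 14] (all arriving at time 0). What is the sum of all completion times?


Since all jobs arrive at t=0, SRPT equals SPT ordering.
SPT order: [3, 9, 12, 14]
Completion times:
  Job 1: p=3, C=3
  Job 2: p=9, C=12
  Job 3: p=12, C=24
  Job 4: p=14, C=38
Total completion time = 3 + 12 + 24 + 38 = 77

77


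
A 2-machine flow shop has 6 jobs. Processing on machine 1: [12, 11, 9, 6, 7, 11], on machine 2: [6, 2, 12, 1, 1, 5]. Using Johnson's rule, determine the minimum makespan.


Apply Johnson's rule:
  Group 1 (a <= b): [(3, 9, 12)]
  Group 2 (a > b): [(1, 12, 6), (6, 11, 5), (2, 11, 2), (4, 6, 1), (5, 7, 1)]
Optimal job order: [3, 1, 6, 2, 4, 5]
Schedule:
  Job 3: M1 done at 9, M2 done at 21
  Job 1: M1 done at 21, M2 done at 27
  Job 6: M1 done at 32, M2 done at 37
  Job 2: M1 done at 43, M2 done at 45
  Job 4: M1 done at 49, M2 done at 50
  Job 5: M1 done at 56, M2 done at 57
Makespan = 57

57


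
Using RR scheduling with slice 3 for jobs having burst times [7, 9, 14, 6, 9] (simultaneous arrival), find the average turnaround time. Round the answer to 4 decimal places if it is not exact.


Time quantum = 3
Execution trace:
  J1 runs 3 units, time = 3
  J2 runs 3 units, time = 6
  J3 runs 3 units, time = 9
  J4 runs 3 units, time = 12
  J5 runs 3 units, time = 15
  J1 runs 3 units, time = 18
  J2 runs 3 units, time = 21
  J3 runs 3 units, time = 24
  J4 runs 3 units, time = 27
  J5 runs 3 units, time = 30
  J1 runs 1 units, time = 31
  J2 runs 3 units, time = 34
  J3 runs 3 units, time = 37
  J5 runs 3 units, time = 40
  J3 runs 3 units, time = 43
  J3 runs 2 units, time = 45
Finish times: [31, 34, 45, 27, 40]
Average turnaround = 177/5 = 35.4

35.4


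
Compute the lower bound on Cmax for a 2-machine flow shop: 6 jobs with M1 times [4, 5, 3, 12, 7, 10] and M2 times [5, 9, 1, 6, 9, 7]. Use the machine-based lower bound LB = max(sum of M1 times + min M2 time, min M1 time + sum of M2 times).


LB1 = sum(M1 times) + min(M2 times) = 41 + 1 = 42
LB2 = min(M1 times) + sum(M2 times) = 3 + 37 = 40
Lower bound = max(LB1, LB2) = max(42, 40) = 42

42


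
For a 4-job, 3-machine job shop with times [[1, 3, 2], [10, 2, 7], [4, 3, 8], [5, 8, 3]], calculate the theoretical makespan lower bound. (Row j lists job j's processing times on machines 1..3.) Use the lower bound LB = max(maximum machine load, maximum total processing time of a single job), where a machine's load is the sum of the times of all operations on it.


Machine loads:
  Machine 1: 1 + 10 + 4 + 5 = 20
  Machine 2: 3 + 2 + 3 + 8 = 16
  Machine 3: 2 + 7 + 8 + 3 = 20
Max machine load = 20
Job totals:
  Job 1: 6
  Job 2: 19
  Job 3: 15
  Job 4: 16
Max job total = 19
Lower bound = max(20, 19) = 20

20


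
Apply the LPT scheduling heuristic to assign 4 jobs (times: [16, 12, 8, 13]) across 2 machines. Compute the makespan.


Sort jobs in decreasing order (LPT): [16, 13, 12, 8]
Assign each job to the least loaded machine:
  Machine 1: jobs [16, 8], load = 24
  Machine 2: jobs [13, 12], load = 25
Makespan = max load = 25

25


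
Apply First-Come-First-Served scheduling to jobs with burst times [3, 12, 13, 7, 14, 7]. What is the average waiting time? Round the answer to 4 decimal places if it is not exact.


FCFS order (as given): [3, 12, 13, 7, 14, 7]
Waiting times:
  Job 1: wait = 0
  Job 2: wait = 3
  Job 3: wait = 15
  Job 4: wait = 28
  Job 5: wait = 35
  Job 6: wait = 49
Sum of waiting times = 130
Average waiting time = 130/6 = 21.6667

21.6667


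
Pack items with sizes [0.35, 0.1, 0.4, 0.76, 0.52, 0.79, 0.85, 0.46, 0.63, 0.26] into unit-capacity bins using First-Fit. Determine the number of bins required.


Place items sequentially using First-Fit:
  Item 0.35 -> new Bin 1
  Item 0.1 -> Bin 1 (now 0.45)
  Item 0.4 -> Bin 1 (now 0.85)
  Item 0.76 -> new Bin 2
  Item 0.52 -> new Bin 3
  Item 0.79 -> new Bin 4
  Item 0.85 -> new Bin 5
  Item 0.46 -> Bin 3 (now 0.98)
  Item 0.63 -> new Bin 6
  Item 0.26 -> Bin 6 (now 0.89)
Total bins used = 6

6


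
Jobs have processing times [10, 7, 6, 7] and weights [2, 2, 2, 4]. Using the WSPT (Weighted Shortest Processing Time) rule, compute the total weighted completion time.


Compute p/w ratios and sort ascending (WSPT): [(7, 4), (6, 2), (7, 2), (10, 2)]
Compute weighted completion times:
  Job (p=7,w=4): C=7, w*C=4*7=28
  Job (p=6,w=2): C=13, w*C=2*13=26
  Job (p=7,w=2): C=20, w*C=2*20=40
  Job (p=10,w=2): C=30, w*C=2*30=60
Total weighted completion time = 154

154


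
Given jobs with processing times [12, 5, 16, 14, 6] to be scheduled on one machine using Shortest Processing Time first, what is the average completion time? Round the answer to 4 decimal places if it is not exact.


Sort jobs by processing time (SPT order): [5, 6, 12, 14, 16]
Compute completion times sequentially:
  Job 1: processing = 5, completes at 5
  Job 2: processing = 6, completes at 11
  Job 3: processing = 12, completes at 23
  Job 4: processing = 14, completes at 37
  Job 5: processing = 16, completes at 53
Sum of completion times = 129
Average completion time = 129/5 = 25.8

25.8


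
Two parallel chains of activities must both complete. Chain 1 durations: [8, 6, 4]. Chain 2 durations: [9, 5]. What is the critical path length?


Path A total = 8 + 6 + 4 = 18
Path B total = 9 + 5 = 14
Critical path = longest path = max(18, 14) = 18

18


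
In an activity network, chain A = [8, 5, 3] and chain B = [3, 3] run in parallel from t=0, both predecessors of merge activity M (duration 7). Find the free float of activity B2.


ES(B2) = sum of predecessors on chain B = 3
EF(B2) = ES + duration = 3 + 3 = 6
Successor of B2 is M. ES(M) = max(sum(A), sum(B)) = max(16, 6) = 16
Free float = ES(successor) - EF(current) = 16 - 6 = 10

10


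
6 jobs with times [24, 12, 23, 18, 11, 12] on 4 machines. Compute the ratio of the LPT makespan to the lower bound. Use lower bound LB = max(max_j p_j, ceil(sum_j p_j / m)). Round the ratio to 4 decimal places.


LPT order: [24, 23, 18, 12, 12, 11]
Machine loads after assignment: [24, 23, 29, 24]
LPT makespan = 29
Lower bound = max(max_job, ceil(total/4)) = max(24, 25) = 25
Ratio = 29 / 25 = 1.16

1.16


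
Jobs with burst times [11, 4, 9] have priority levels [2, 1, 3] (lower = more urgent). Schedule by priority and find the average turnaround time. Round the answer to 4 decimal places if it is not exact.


Sort by priority (ascending = highest first):
Order: [(1, 4), (2, 11), (3, 9)]
Completion times:
  Priority 1, burst=4, C=4
  Priority 2, burst=11, C=15
  Priority 3, burst=9, C=24
Average turnaround = 43/3 = 14.3333

14.3333


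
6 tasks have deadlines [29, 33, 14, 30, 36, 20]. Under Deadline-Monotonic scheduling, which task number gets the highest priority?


Sort tasks by relative deadline (ascending):
  Task 3: deadline = 14
  Task 6: deadline = 20
  Task 1: deadline = 29
  Task 4: deadline = 30
  Task 2: deadline = 33
  Task 5: deadline = 36
Priority order (highest first): [3, 6, 1, 4, 2, 5]
Highest priority task = 3

3


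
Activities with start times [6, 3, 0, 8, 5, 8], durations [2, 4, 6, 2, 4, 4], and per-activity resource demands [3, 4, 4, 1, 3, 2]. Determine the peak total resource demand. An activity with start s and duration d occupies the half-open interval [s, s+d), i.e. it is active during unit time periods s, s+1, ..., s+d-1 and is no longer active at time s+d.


Each activity i is active on [start_i, start_i + duration_i).
Compute total resource usage per time slot:
  t=0: active resources = [4], total = 4
  t=1: active resources = [4], total = 4
  t=2: active resources = [4], total = 4
  t=3: active resources = [4, 4], total = 8
  t=4: active resources = [4, 4], total = 8
  t=5: active resources = [4, 4, 3], total = 11
  t=6: active resources = [3, 4, 3], total = 10
  t=7: active resources = [3, 3], total = 6
  t=8: active resources = [1, 3, 2], total = 6
  t=9: active resources = [1, 2], total = 3
  t=10: active resources = [2], total = 2
  t=11: active resources = [2], total = 2
Peak resource demand = 11

11


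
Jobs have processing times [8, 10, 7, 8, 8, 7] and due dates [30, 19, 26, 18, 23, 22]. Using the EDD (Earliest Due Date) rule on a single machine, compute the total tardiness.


Sort by due date (EDD order): [(8, 18), (10, 19), (7, 22), (8, 23), (7, 26), (8, 30)]
Compute completion times and tardiness:
  Job 1: p=8, d=18, C=8, tardiness=max(0,8-18)=0
  Job 2: p=10, d=19, C=18, tardiness=max(0,18-19)=0
  Job 3: p=7, d=22, C=25, tardiness=max(0,25-22)=3
  Job 4: p=8, d=23, C=33, tardiness=max(0,33-23)=10
  Job 5: p=7, d=26, C=40, tardiness=max(0,40-26)=14
  Job 6: p=8, d=30, C=48, tardiness=max(0,48-30)=18
Total tardiness = 45

45


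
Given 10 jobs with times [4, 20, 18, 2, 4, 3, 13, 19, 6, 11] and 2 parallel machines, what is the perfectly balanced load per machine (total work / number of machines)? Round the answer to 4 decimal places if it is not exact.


Total processing time = 4 + 20 + 18 + 2 + 4 + 3 + 13 + 19 + 6 + 11 = 100
Number of machines = 2
Ideal balanced load = 100 / 2 = 50.0

50.0


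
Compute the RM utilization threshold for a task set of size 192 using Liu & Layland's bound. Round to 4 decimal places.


Compute 2^(1/192) = 1.0036166660
Subtract 1: 1.0036166660 - 1 = 0.0036166660
Multiply by n: 192 * 0.0036166660 = 0.6943998720
Round to 4 dp: 0.6944

0.6944


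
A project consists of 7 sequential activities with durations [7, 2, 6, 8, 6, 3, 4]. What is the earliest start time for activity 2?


Activity 2 starts after activities 1 through 1 complete.
Predecessor durations: [7]
ES = 7 = 7

7


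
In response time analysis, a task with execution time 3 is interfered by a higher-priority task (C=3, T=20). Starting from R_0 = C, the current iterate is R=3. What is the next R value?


R_next = C + ceil(R_prev / T_hp) * C_hp
ceil(3 / 20) = ceil(0.15) = 1
Interference = 1 * 3 = 3
R_next = 3 + 3 = 6

6


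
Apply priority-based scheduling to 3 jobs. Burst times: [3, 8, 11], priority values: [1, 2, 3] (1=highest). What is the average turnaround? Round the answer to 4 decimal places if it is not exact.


Sort by priority (ascending = highest first):
Order: [(1, 3), (2, 8), (3, 11)]
Completion times:
  Priority 1, burst=3, C=3
  Priority 2, burst=8, C=11
  Priority 3, burst=11, C=22
Average turnaround = 36/3 = 12.0

12.0


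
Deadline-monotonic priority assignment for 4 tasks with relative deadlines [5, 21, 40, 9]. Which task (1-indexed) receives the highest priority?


Sort tasks by relative deadline (ascending):
  Task 1: deadline = 5
  Task 4: deadline = 9
  Task 2: deadline = 21
  Task 3: deadline = 40
Priority order (highest first): [1, 4, 2, 3]
Highest priority task = 1

1


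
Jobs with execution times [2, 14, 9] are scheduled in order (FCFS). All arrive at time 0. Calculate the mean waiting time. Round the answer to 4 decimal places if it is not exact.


FCFS order (as given): [2, 14, 9]
Waiting times:
  Job 1: wait = 0
  Job 2: wait = 2
  Job 3: wait = 16
Sum of waiting times = 18
Average waiting time = 18/3 = 6.0

6.0


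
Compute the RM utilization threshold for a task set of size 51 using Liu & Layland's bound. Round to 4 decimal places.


Compute 2^(1/51) = 1.0136839003
Subtract 1: 1.0136839003 - 1 = 0.0136839003
Multiply by n: 51 * 0.0136839003 = 0.6978789153
Round to 4 dp: 0.6979

0.6979


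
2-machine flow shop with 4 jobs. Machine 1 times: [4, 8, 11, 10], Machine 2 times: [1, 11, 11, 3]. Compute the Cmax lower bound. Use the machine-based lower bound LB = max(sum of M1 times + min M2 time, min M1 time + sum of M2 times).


LB1 = sum(M1 times) + min(M2 times) = 33 + 1 = 34
LB2 = min(M1 times) + sum(M2 times) = 4 + 26 = 30
Lower bound = max(LB1, LB2) = max(34, 30) = 34

34


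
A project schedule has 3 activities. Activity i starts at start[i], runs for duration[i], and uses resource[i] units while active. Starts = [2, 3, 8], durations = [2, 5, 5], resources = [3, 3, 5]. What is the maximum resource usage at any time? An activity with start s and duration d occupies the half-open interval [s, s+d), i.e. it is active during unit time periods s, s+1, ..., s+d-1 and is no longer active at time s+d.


Each activity i is active on [start_i, start_i + duration_i).
Compute total resource usage per time slot:
  t=0: active resources = [], total = 0
  t=1: active resources = [], total = 0
  t=2: active resources = [3], total = 3
  t=3: active resources = [3, 3], total = 6
  t=4: active resources = [3], total = 3
  t=5: active resources = [3], total = 3
  t=6: active resources = [3], total = 3
  t=7: active resources = [3], total = 3
  t=8: active resources = [5], total = 5
  t=9: active resources = [5], total = 5
  t=10: active resources = [5], total = 5
  t=11: active resources = [5], total = 5
  t=12: active resources = [5], total = 5
Peak resource demand = 6

6


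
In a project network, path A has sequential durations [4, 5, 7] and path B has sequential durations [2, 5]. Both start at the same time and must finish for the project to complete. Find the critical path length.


Path A total = 4 + 5 + 7 = 16
Path B total = 2 + 5 = 7
Critical path = longest path = max(16, 7) = 16

16


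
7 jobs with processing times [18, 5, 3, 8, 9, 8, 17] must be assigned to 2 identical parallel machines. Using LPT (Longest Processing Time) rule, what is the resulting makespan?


Sort jobs in decreasing order (LPT): [18, 17, 9, 8, 8, 5, 3]
Assign each job to the least loaded machine:
  Machine 1: jobs [18, 8, 8], load = 34
  Machine 2: jobs [17, 9, 5, 3], load = 34
Makespan = max load = 34

34


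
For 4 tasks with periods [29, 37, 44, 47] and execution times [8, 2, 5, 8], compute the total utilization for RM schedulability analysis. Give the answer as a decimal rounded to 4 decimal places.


Compute individual utilizations (exact fractions):
  Task 1: C/T = 8/29 (approx. 0.2759)
  Task 2: C/T = 2/37 (approx. 0.0541)
  Task 3: C/T = 5/44 (approx. 0.1136)
  Task 4: C/T = 8/47 (approx. 0.1702)
Total utilization U = 8/29 + 2/37 + 5/44 + 8/47 = 1361923/2218964
Rounded to 4 decimal places: U = 0.6138
RM (Liu & Layland) bound for 4 tasks = 0.756828; compare with U = 1361923/2218964 (approx. 0.613765)
U <= bound, so schedulable by RM sufficient condition.

0.6138


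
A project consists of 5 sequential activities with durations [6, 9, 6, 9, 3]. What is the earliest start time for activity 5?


Activity 5 starts after activities 1 through 4 complete.
Predecessor durations: [6, 9, 6, 9]
ES = 6 + 9 + 6 + 9 = 30

30


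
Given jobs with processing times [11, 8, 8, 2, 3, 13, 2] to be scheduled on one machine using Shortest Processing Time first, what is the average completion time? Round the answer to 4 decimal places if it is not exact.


Sort jobs by processing time (SPT order): [2, 2, 3, 8, 8, 11, 13]
Compute completion times sequentially:
  Job 1: processing = 2, completes at 2
  Job 2: processing = 2, completes at 4
  Job 3: processing = 3, completes at 7
  Job 4: processing = 8, completes at 15
  Job 5: processing = 8, completes at 23
  Job 6: processing = 11, completes at 34
  Job 7: processing = 13, completes at 47
Sum of completion times = 132
Average completion time = 132/7 = 18.8571

18.8571


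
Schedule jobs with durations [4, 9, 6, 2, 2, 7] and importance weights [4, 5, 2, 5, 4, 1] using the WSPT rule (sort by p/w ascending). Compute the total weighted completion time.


Compute p/w ratios and sort ascending (WSPT): [(2, 5), (2, 4), (4, 4), (9, 5), (6, 2), (7, 1)]
Compute weighted completion times:
  Job (p=2,w=5): C=2, w*C=5*2=10
  Job (p=2,w=4): C=4, w*C=4*4=16
  Job (p=4,w=4): C=8, w*C=4*8=32
  Job (p=9,w=5): C=17, w*C=5*17=85
  Job (p=6,w=2): C=23, w*C=2*23=46
  Job (p=7,w=1): C=30, w*C=1*30=30
Total weighted completion time = 219

219


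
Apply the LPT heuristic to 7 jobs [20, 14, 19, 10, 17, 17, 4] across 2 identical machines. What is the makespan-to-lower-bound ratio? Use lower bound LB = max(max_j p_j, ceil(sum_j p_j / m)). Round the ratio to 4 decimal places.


LPT order: [20, 19, 17, 17, 14, 10, 4]
Machine loads after assignment: [51, 50]
LPT makespan = 51
Lower bound = max(max_job, ceil(total/2)) = max(20, 51) = 51
Ratio = 51 / 51 = 1.0

1.0


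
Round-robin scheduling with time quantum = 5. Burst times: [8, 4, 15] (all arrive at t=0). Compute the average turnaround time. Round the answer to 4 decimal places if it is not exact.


Time quantum = 5
Execution trace:
  J1 runs 5 units, time = 5
  J2 runs 4 units, time = 9
  J3 runs 5 units, time = 14
  J1 runs 3 units, time = 17
  J3 runs 5 units, time = 22
  J3 runs 5 units, time = 27
Finish times: [17, 9, 27]
Average turnaround = 53/3 = 17.6667

17.6667


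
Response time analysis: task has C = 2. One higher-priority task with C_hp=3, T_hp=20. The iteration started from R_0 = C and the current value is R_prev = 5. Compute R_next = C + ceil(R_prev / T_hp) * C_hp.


R_next = C + ceil(R_prev / T_hp) * C_hp
ceil(5 / 20) = ceil(0.25) = 1
Interference = 1 * 3 = 3
R_next = 2 + 3 = 5
R_next = R_prev, so the iteration has converged (response time = 5).

5


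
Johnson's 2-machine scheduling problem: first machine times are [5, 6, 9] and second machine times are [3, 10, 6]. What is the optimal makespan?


Apply Johnson's rule:
  Group 1 (a <= b): [(2, 6, 10)]
  Group 2 (a > b): [(3, 9, 6), (1, 5, 3)]
Optimal job order: [2, 3, 1]
Schedule:
  Job 2: M1 done at 6, M2 done at 16
  Job 3: M1 done at 15, M2 done at 22
  Job 1: M1 done at 20, M2 done at 25
Makespan = 25

25


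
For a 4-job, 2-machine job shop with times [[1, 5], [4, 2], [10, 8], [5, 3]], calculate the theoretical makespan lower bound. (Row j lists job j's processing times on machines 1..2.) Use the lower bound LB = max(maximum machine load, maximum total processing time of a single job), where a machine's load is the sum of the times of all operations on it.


Machine loads:
  Machine 1: 1 + 4 + 10 + 5 = 20
  Machine 2: 5 + 2 + 8 + 3 = 18
Max machine load = 20
Job totals:
  Job 1: 6
  Job 2: 6
  Job 3: 18
  Job 4: 8
Max job total = 18
Lower bound = max(20, 18) = 20

20


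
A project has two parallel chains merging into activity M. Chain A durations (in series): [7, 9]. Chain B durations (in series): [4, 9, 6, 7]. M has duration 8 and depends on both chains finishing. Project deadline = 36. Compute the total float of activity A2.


Forward pass: ES(A2) = sum of predecessors on chain A = 7
EF = ES + duration = 7 + 9 = 16
Backward pass: LF(M) = deadline = 36; LS(M) = 36 - 8 = 28
LF(A2) = LS(M) - sum(successors on chain A) = 28 - 0 = 28
LS = LF - duration = 28 - 9 = 19
Total float = LS - ES = 19 - 7 = 12

12


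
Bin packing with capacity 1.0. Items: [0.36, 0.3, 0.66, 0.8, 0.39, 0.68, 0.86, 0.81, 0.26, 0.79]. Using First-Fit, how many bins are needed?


Place items sequentially using First-Fit:
  Item 0.36 -> new Bin 1
  Item 0.3 -> Bin 1 (now 0.66)
  Item 0.66 -> new Bin 2
  Item 0.8 -> new Bin 3
  Item 0.39 -> new Bin 4
  Item 0.68 -> new Bin 5
  Item 0.86 -> new Bin 6
  Item 0.81 -> new Bin 7
  Item 0.26 -> Bin 1 (now 0.92)
  Item 0.79 -> new Bin 8
Total bins used = 8

8


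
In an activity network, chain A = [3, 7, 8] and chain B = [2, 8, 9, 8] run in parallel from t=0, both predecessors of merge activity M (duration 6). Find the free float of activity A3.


ES(A3) = sum of predecessors on chain A = 10
EF(A3) = ES + duration = 10 + 8 = 18
Successor of A3 is M. ES(M) = max(sum(A), sum(B)) = max(18, 27) = 27
Free float = ES(successor) - EF(current) = 27 - 18 = 9

9


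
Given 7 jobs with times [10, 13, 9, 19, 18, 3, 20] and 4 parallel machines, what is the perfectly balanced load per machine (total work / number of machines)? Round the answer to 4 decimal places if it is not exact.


Total processing time = 10 + 13 + 9 + 19 + 18 + 3 + 20 = 92
Number of machines = 4
Ideal balanced load = 92 / 4 = 23.0

23.0


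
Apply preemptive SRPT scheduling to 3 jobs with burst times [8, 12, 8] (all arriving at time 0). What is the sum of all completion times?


Since all jobs arrive at t=0, SRPT equals SPT ordering.
SPT order: [8, 8, 12]
Completion times:
  Job 1: p=8, C=8
  Job 2: p=8, C=16
  Job 3: p=12, C=28
Total completion time = 8 + 16 + 28 = 52

52


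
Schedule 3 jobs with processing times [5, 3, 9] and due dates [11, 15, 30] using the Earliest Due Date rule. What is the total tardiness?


Sort by due date (EDD order): [(5, 11), (3, 15), (9, 30)]
Compute completion times and tardiness:
  Job 1: p=5, d=11, C=5, tardiness=max(0,5-11)=0
  Job 2: p=3, d=15, C=8, tardiness=max(0,8-15)=0
  Job 3: p=9, d=30, C=17, tardiness=max(0,17-30)=0
Total tardiness = 0

0


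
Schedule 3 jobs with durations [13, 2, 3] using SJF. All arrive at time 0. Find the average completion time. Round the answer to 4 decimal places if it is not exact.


SJF order (ascending): [2, 3, 13]
Completion times:
  Job 1: burst=2, C=2
  Job 2: burst=3, C=5
  Job 3: burst=13, C=18
Average completion = 25/3 = 8.3333

8.3333


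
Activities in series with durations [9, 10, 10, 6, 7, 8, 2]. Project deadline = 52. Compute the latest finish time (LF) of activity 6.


LF(activity 6) = deadline - sum of successor durations
Successors: activities 7 through 7 with durations [2]
Sum of successor durations = 2
LF = 52 - 2 = 50

50


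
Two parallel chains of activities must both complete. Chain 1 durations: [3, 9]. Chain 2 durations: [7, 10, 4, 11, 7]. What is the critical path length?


Path A total = 3 + 9 = 12
Path B total = 7 + 10 + 4 + 11 + 7 = 39
Critical path = longest path = max(12, 39) = 39

39


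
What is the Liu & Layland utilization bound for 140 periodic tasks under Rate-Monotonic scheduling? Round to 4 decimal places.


Compute 2^(1/140) = 1.0049633280
Subtract 1: 1.0049633280 - 1 = 0.0049633280
Multiply by n: 140 * 0.0049633280 = 0.6948659200
Round to 4 dp: 0.6949

0.6949


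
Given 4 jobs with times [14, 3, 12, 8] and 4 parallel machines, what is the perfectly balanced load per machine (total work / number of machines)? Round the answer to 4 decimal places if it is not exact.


Total processing time = 14 + 3 + 12 + 8 = 37
Number of machines = 4
Ideal balanced load = 37 / 4 = 9.25

9.25


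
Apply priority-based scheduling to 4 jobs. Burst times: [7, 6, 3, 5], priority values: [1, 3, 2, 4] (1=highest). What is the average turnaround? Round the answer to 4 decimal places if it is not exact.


Sort by priority (ascending = highest first):
Order: [(1, 7), (2, 3), (3, 6), (4, 5)]
Completion times:
  Priority 1, burst=7, C=7
  Priority 2, burst=3, C=10
  Priority 3, burst=6, C=16
  Priority 4, burst=5, C=21
Average turnaround = 54/4 = 13.5

13.5


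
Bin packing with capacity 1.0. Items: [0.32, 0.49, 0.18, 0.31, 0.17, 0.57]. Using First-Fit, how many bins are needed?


Place items sequentially using First-Fit:
  Item 0.32 -> new Bin 1
  Item 0.49 -> Bin 1 (now 0.81)
  Item 0.18 -> Bin 1 (now 0.99)
  Item 0.31 -> new Bin 2
  Item 0.17 -> Bin 2 (now 0.48)
  Item 0.57 -> new Bin 3
Total bins used = 3

3


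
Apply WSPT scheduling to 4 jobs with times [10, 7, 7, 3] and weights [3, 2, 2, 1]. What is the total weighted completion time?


Compute p/w ratios and sort ascending (WSPT): [(3, 1), (10, 3), (7, 2), (7, 2)]
Compute weighted completion times:
  Job (p=3,w=1): C=3, w*C=1*3=3
  Job (p=10,w=3): C=13, w*C=3*13=39
  Job (p=7,w=2): C=20, w*C=2*20=40
  Job (p=7,w=2): C=27, w*C=2*27=54
Total weighted completion time = 136

136


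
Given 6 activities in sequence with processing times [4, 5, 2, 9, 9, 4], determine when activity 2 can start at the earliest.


Activity 2 starts after activities 1 through 1 complete.
Predecessor durations: [4]
ES = 4 = 4

4


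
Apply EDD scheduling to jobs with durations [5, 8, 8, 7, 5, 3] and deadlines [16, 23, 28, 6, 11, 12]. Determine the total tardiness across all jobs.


Sort by due date (EDD order): [(7, 6), (5, 11), (3, 12), (5, 16), (8, 23), (8, 28)]
Compute completion times and tardiness:
  Job 1: p=7, d=6, C=7, tardiness=max(0,7-6)=1
  Job 2: p=5, d=11, C=12, tardiness=max(0,12-11)=1
  Job 3: p=3, d=12, C=15, tardiness=max(0,15-12)=3
  Job 4: p=5, d=16, C=20, tardiness=max(0,20-16)=4
  Job 5: p=8, d=23, C=28, tardiness=max(0,28-23)=5
  Job 6: p=8, d=28, C=36, tardiness=max(0,36-28)=8
Total tardiness = 22

22


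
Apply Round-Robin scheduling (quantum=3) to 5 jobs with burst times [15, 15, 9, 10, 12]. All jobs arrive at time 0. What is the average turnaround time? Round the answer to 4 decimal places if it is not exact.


Time quantum = 3
Execution trace:
  J1 runs 3 units, time = 3
  J2 runs 3 units, time = 6
  J3 runs 3 units, time = 9
  J4 runs 3 units, time = 12
  J5 runs 3 units, time = 15
  J1 runs 3 units, time = 18
  J2 runs 3 units, time = 21
  J3 runs 3 units, time = 24
  J4 runs 3 units, time = 27
  J5 runs 3 units, time = 30
  J1 runs 3 units, time = 33
  J2 runs 3 units, time = 36
  J3 runs 3 units, time = 39
  J4 runs 3 units, time = 42
  J5 runs 3 units, time = 45
  J1 runs 3 units, time = 48
  J2 runs 3 units, time = 51
  J4 runs 1 units, time = 52
  J5 runs 3 units, time = 55
  J1 runs 3 units, time = 58
  J2 runs 3 units, time = 61
Finish times: [58, 61, 39, 52, 55]
Average turnaround = 265/5 = 53.0

53.0


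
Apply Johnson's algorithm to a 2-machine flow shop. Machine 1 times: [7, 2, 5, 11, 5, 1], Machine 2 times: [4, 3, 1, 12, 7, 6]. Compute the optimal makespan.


Apply Johnson's rule:
  Group 1 (a <= b): [(6, 1, 6), (2, 2, 3), (5, 5, 7), (4, 11, 12)]
  Group 2 (a > b): [(1, 7, 4), (3, 5, 1)]
Optimal job order: [6, 2, 5, 4, 1, 3]
Schedule:
  Job 6: M1 done at 1, M2 done at 7
  Job 2: M1 done at 3, M2 done at 10
  Job 5: M1 done at 8, M2 done at 17
  Job 4: M1 done at 19, M2 done at 31
  Job 1: M1 done at 26, M2 done at 35
  Job 3: M1 done at 31, M2 done at 36
Makespan = 36

36


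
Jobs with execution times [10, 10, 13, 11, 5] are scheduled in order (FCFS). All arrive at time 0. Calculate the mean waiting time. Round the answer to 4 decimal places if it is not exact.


FCFS order (as given): [10, 10, 13, 11, 5]
Waiting times:
  Job 1: wait = 0
  Job 2: wait = 10
  Job 3: wait = 20
  Job 4: wait = 33
  Job 5: wait = 44
Sum of waiting times = 107
Average waiting time = 107/5 = 21.4

21.4


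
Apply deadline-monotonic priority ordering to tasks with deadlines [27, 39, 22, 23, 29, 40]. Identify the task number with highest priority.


Sort tasks by relative deadline (ascending):
  Task 3: deadline = 22
  Task 4: deadline = 23
  Task 1: deadline = 27
  Task 5: deadline = 29
  Task 2: deadline = 39
  Task 6: deadline = 40
Priority order (highest first): [3, 4, 1, 5, 2, 6]
Highest priority task = 3

3


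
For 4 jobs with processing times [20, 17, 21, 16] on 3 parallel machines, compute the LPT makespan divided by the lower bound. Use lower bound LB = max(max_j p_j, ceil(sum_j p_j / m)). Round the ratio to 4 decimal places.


LPT order: [21, 20, 17, 16]
Machine loads after assignment: [21, 20, 33]
LPT makespan = 33
Lower bound = max(max_job, ceil(total/3)) = max(21, 25) = 25
Ratio = 33 / 25 = 1.32

1.32


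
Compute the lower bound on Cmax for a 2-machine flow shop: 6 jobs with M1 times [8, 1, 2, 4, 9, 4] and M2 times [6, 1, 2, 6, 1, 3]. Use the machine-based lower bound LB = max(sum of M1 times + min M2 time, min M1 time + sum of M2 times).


LB1 = sum(M1 times) + min(M2 times) = 28 + 1 = 29
LB2 = min(M1 times) + sum(M2 times) = 1 + 19 = 20
Lower bound = max(LB1, LB2) = max(29, 20) = 29

29


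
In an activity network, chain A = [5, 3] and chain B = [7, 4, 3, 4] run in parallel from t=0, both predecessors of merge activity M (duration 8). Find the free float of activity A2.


ES(A2) = sum of predecessors on chain A = 5
EF(A2) = ES + duration = 5 + 3 = 8
Successor of A2 is M. ES(M) = max(sum(A), sum(B)) = max(8, 18) = 18
Free float = ES(successor) - EF(current) = 18 - 8 = 10

10


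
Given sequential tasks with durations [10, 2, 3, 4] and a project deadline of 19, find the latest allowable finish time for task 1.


LF(activity 1) = deadline - sum of successor durations
Successors: activities 2 through 4 with durations [2, 3, 4]
Sum of successor durations = 9
LF = 19 - 9 = 10

10


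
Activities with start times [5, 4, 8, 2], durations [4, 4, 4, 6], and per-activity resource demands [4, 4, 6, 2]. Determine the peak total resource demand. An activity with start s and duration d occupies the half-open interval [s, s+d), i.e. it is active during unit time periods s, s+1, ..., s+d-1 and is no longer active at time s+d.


Each activity i is active on [start_i, start_i + duration_i).
Compute total resource usage per time slot:
  t=0: active resources = [], total = 0
  t=1: active resources = [], total = 0
  t=2: active resources = [2], total = 2
  t=3: active resources = [2], total = 2
  t=4: active resources = [4, 2], total = 6
  t=5: active resources = [4, 4, 2], total = 10
  t=6: active resources = [4, 4, 2], total = 10
  t=7: active resources = [4, 4, 2], total = 10
  t=8: active resources = [4, 6], total = 10
  t=9: active resources = [6], total = 6
  t=10: active resources = [6], total = 6
  t=11: active resources = [6], total = 6
Peak resource demand = 10

10


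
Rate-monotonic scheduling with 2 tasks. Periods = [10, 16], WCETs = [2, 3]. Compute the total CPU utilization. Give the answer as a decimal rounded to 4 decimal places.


Compute individual utilizations (exact fractions):
  Task 1: C/T = 2/10 = 1/5 (approx. 0.2)
  Task 2: C/T = 3/16 (approx. 0.1875)
Total utilization U = 1/5 + 3/16 = 31/80
Rounded to 4 decimal places: U = 0.3875
RM (Liu & Layland) bound for 2 tasks = 0.828427; compare with U = 31/80 (approx. 0.387500)
U <= bound, so schedulable by RM sufficient condition.

0.3875


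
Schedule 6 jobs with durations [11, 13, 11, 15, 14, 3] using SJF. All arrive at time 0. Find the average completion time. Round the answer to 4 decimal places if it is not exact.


SJF order (ascending): [3, 11, 11, 13, 14, 15]
Completion times:
  Job 1: burst=3, C=3
  Job 2: burst=11, C=14
  Job 3: burst=11, C=25
  Job 4: burst=13, C=38
  Job 5: burst=14, C=52
  Job 6: burst=15, C=67
Average completion = 199/6 = 33.1667

33.1667


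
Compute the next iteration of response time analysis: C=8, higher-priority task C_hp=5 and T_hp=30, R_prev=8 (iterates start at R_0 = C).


R_next = C + ceil(R_prev / T_hp) * C_hp
ceil(8 / 30) = ceil(0.2667) = 1
Interference = 1 * 5 = 5
R_next = 8 + 5 = 13

13


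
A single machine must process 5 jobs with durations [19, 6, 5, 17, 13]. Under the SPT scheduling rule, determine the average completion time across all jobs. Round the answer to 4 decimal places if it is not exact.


Sort jobs by processing time (SPT order): [5, 6, 13, 17, 19]
Compute completion times sequentially:
  Job 1: processing = 5, completes at 5
  Job 2: processing = 6, completes at 11
  Job 3: processing = 13, completes at 24
  Job 4: processing = 17, completes at 41
  Job 5: processing = 19, completes at 60
Sum of completion times = 141
Average completion time = 141/5 = 28.2

28.2


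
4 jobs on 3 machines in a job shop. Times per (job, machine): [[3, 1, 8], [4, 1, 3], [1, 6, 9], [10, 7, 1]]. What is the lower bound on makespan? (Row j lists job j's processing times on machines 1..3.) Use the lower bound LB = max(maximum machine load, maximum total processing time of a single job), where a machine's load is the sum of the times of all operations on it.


Machine loads:
  Machine 1: 3 + 4 + 1 + 10 = 18
  Machine 2: 1 + 1 + 6 + 7 = 15
  Machine 3: 8 + 3 + 9 + 1 = 21
Max machine load = 21
Job totals:
  Job 1: 12
  Job 2: 8
  Job 3: 16
  Job 4: 18
Max job total = 18
Lower bound = max(21, 18) = 21

21


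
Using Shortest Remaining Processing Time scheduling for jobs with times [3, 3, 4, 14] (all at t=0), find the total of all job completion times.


Since all jobs arrive at t=0, SRPT equals SPT ordering.
SPT order: [3, 3, 4, 14]
Completion times:
  Job 1: p=3, C=3
  Job 2: p=3, C=6
  Job 3: p=4, C=10
  Job 4: p=14, C=24
Total completion time = 3 + 6 + 10 + 24 = 43

43


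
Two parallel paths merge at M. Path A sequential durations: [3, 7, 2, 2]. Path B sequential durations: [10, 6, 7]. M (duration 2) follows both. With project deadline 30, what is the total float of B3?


Forward pass: ES(B3) = sum of predecessors on chain B = 16
EF = ES + duration = 16 + 7 = 23
Backward pass: LF(M) = deadline = 30; LS(M) = 30 - 2 = 28
LF(B3) = LS(M) - sum(successors on chain B) = 28 - 0 = 28
LS = LF - duration = 28 - 7 = 21
Total float = LS - ES = 21 - 16 = 5

5


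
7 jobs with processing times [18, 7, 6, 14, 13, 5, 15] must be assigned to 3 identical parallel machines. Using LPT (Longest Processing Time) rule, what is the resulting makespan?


Sort jobs in decreasing order (LPT): [18, 15, 14, 13, 7, 6, 5]
Assign each job to the least loaded machine:
  Machine 1: jobs [18, 6], load = 24
  Machine 2: jobs [15, 7, 5], load = 27
  Machine 3: jobs [14, 13], load = 27
Makespan = max load = 27

27


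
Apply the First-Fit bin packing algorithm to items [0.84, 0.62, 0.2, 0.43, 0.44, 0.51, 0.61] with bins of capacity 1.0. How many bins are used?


Place items sequentially using First-Fit:
  Item 0.84 -> new Bin 1
  Item 0.62 -> new Bin 2
  Item 0.2 -> Bin 2 (now 0.82)
  Item 0.43 -> new Bin 3
  Item 0.44 -> Bin 3 (now 0.87)
  Item 0.51 -> new Bin 4
  Item 0.61 -> new Bin 5
Total bins used = 5

5


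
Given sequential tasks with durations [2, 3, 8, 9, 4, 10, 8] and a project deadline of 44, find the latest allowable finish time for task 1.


LF(activity 1) = deadline - sum of successor durations
Successors: activities 2 through 7 with durations [3, 8, 9, 4, 10, 8]
Sum of successor durations = 42
LF = 44 - 42 = 2

2


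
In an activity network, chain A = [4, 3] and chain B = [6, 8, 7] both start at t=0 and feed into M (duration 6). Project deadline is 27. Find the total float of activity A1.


Forward pass: ES(A1) = sum of predecessors on chain A = 0
EF = ES + duration = 0 + 4 = 4
Backward pass: LF(M) = deadline = 27; LS(M) = 27 - 6 = 21
LF(A1) = LS(M) - sum(successors on chain A) = 21 - 3 = 18
LS = LF - duration = 18 - 4 = 14
Total float = LS - ES = 14 - 0 = 14

14


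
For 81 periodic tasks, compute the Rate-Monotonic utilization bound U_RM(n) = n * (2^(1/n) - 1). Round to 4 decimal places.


Compute 2^(1/81) = 1.0085940916
Subtract 1: 1.0085940916 - 1 = 0.0085940916
Multiply by n: 81 * 0.0085940916 = 0.6961214196
Round to 4 dp: 0.6961

0.6961


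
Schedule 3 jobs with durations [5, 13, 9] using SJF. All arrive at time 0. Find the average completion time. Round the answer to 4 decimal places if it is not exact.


SJF order (ascending): [5, 9, 13]
Completion times:
  Job 1: burst=5, C=5
  Job 2: burst=9, C=14
  Job 3: burst=13, C=27
Average completion = 46/3 = 15.3333

15.3333


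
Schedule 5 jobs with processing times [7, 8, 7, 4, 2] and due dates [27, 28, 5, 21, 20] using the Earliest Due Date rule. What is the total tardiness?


Sort by due date (EDD order): [(7, 5), (2, 20), (4, 21), (7, 27), (8, 28)]
Compute completion times and tardiness:
  Job 1: p=7, d=5, C=7, tardiness=max(0,7-5)=2
  Job 2: p=2, d=20, C=9, tardiness=max(0,9-20)=0
  Job 3: p=4, d=21, C=13, tardiness=max(0,13-21)=0
  Job 4: p=7, d=27, C=20, tardiness=max(0,20-27)=0
  Job 5: p=8, d=28, C=28, tardiness=max(0,28-28)=0
Total tardiness = 2

2


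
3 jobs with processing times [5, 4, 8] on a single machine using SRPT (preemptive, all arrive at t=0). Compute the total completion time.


Since all jobs arrive at t=0, SRPT equals SPT ordering.
SPT order: [4, 5, 8]
Completion times:
  Job 1: p=4, C=4
  Job 2: p=5, C=9
  Job 3: p=8, C=17
Total completion time = 4 + 9 + 17 = 30

30


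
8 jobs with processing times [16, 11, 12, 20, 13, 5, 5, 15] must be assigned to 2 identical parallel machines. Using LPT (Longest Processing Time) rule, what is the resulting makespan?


Sort jobs in decreasing order (LPT): [20, 16, 15, 13, 12, 11, 5, 5]
Assign each job to the least loaded machine:
  Machine 1: jobs [20, 13, 11, 5], load = 49
  Machine 2: jobs [16, 15, 12, 5], load = 48
Makespan = max load = 49

49


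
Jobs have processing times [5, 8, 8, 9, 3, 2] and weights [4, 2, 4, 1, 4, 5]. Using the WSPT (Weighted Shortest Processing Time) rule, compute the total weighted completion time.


Compute p/w ratios and sort ascending (WSPT): [(2, 5), (3, 4), (5, 4), (8, 4), (8, 2), (9, 1)]
Compute weighted completion times:
  Job (p=2,w=5): C=2, w*C=5*2=10
  Job (p=3,w=4): C=5, w*C=4*5=20
  Job (p=5,w=4): C=10, w*C=4*10=40
  Job (p=8,w=4): C=18, w*C=4*18=72
  Job (p=8,w=2): C=26, w*C=2*26=52
  Job (p=9,w=1): C=35, w*C=1*35=35
Total weighted completion time = 229

229


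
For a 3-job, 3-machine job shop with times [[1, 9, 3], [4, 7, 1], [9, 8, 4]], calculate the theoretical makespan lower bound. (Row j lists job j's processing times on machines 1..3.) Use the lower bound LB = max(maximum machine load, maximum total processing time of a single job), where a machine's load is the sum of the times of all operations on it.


Machine loads:
  Machine 1: 1 + 4 + 9 = 14
  Machine 2: 9 + 7 + 8 = 24
  Machine 3: 3 + 1 + 4 = 8
Max machine load = 24
Job totals:
  Job 1: 13
  Job 2: 12
  Job 3: 21
Max job total = 21
Lower bound = max(24, 21) = 24

24


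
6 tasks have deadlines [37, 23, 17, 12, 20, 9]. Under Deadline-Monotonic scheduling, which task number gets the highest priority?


Sort tasks by relative deadline (ascending):
  Task 6: deadline = 9
  Task 4: deadline = 12
  Task 3: deadline = 17
  Task 5: deadline = 20
  Task 2: deadline = 23
  Task 1: deadline = 37
Priority order (highest first): [6, 4, 3, 5, 2, 1]
Highest priority task = 6

6


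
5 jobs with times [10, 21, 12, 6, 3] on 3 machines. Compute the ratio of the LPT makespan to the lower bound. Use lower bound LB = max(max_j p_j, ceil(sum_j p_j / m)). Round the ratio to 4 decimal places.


LPT order: [21, 12, 10, 6, 3]
Machine loads after assignment: [21, 15, 16]
LPT makespan = 21
Lower bound = max(max_job, ceil(total/3)) = max(21, 18) = 21
Ratio = 21 / 21 = 1.0

1.0


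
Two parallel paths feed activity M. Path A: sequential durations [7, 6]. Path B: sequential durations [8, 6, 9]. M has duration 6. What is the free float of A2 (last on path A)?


ES(A2) = sum of predecessors on chain A = 7
EF(A2) = ES + duration = 7 + 6 = 13
Successor of A2 is M. ES(M) = max(sum(A), sum(B)) = max(13, 23) = 23
Free float = ES(successor) - EF(current) = 23 - 13 = 10

10
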